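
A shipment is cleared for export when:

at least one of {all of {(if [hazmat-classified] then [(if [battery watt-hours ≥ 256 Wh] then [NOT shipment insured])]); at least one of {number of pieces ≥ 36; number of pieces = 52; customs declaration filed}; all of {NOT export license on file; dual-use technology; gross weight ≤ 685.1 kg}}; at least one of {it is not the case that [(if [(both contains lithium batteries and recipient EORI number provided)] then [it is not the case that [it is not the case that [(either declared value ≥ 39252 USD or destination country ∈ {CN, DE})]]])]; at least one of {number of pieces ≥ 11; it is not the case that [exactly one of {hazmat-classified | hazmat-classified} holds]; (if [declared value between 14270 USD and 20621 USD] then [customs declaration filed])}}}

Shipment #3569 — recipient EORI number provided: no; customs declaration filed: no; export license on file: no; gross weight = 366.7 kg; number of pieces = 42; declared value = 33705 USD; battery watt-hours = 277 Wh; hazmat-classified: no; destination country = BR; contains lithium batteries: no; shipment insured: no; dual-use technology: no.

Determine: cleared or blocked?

Cleared

Atomic conditions:
  hazmat-classified: no → false
  battery watt-hours ≥ 256 Wh: 277 ≥ 256 is true
  NOT shipment insured: no → true
  number of pieces ≥ 36: 42 ≥ 36 is true
  number of pieces = 52: 42 == 52 is false
  customs declaration filed: no → false
  NOT export license on file: no → true
  dual-use technology: no → false
  gross weight ≤ 685.1 kg: 366.7 ≤ 685.1 is true
  contains lithium batteries: no → false
  recipient EORI number provided: no → false
  declared value ≥ 39252 USD: 33705 ≥ 39252 is false
  destination country ∈ {CN, DE}: BR is not in the set → false
  number of pieces ≥ 11: 42 ≥ 11 is true
  declared value between 14270 USD and 20621 USD: 33705 in [14270, 20621] is false
Combine:
[1.1.2] true → true = true
[1.1] false → true (antecedent false ⇒ implication holds) = true
[1.2] true OR false OR false = true
[1.3] true AND false AND true = false
[1] true AND true AND false = false
[2.1.1.1] false AND false = false
[2.1.1.2.1.1] false OR false = false
[2.1.1.2.1] NOT false = true
[2.1.1.2] NOT true = false
[2.1.1] false → false (antecedent false ⇒ implication holds) = true
[2.1] NOT true = false
[2.2.2.1] exactly-one(false, false) = false
[2.2.2] NOT false = true
[2.2.3] false → false (antecedent false ⇒ implication holds) = true
[2.2] true OR true OR true = true
[2] false OR true = true
[root] false OR true = true
Overall: true → cleared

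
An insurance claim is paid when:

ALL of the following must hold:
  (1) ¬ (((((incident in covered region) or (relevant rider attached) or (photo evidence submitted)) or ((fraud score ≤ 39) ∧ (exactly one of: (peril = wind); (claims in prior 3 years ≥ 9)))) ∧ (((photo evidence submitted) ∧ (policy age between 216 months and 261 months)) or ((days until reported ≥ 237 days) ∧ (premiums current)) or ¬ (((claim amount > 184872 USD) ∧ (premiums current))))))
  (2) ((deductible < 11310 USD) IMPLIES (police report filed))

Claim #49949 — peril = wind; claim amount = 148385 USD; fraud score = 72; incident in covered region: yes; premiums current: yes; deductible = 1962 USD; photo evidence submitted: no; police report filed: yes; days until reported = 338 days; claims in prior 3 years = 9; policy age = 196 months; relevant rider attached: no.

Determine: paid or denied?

Denied

Atomic conditions:
  incident in covered region: yes → true
  relevant rider attached: no → false
  photo evidence submitted: no → false
  fraud score ≤ 39: 72 ≤ 39 is false
  peril = wind: wind == wind is true
  claims in prior 3 years ≥ 9: 9 ≥ 9 is true
  policy age between 216 months and 261 months: 196 in [216, 261] is false
  days until reported ≥ 237 days: 338 ≥ 237 is true
  premiums current: yes → true
  claim amount > 184872 USD: 148385 > 184872 is false
  deductible < 11310 USD: 1962 < 11310 is true
  police report filed: yes → true
Combine:
[1.1.1.1] true OR false OR false = true
[1.1.1.2.2] exactly-one(true, true) = false
[1.1.1.2] false AND false = false
[1.1.1] true OR false = true
[1.1.2.1] false AND false = false
[1.1.2.2] true AND true = true
[1.1.2.3.1] false AND true = false
[1.1.2.3] NOT false = true
[1.1.2] false OR true OR true = true
[1.1] true AND true = true
[1] NOT true = false
[2] true → true = true
[root] false AND true = false
Overall: false → denied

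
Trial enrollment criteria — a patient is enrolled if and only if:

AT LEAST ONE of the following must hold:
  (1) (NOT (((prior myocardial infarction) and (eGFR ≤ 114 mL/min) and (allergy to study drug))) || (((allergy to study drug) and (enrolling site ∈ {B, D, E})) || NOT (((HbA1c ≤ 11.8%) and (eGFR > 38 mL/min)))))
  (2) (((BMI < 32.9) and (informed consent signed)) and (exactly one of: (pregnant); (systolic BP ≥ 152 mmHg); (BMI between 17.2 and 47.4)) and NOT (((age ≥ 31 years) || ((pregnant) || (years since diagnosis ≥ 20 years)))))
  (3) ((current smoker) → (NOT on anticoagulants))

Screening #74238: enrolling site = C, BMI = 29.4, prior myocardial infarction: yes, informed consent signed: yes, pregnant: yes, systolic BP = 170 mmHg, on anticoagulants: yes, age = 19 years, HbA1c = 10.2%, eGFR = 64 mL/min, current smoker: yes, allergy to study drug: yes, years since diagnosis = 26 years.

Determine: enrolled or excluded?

Excluded

Atomic conditions:
  prior myocardial infarction: yes → true
  eGFR ≤ 114 mL/min: 64 ≤ 114 is true
  allergy to study drug: yes → true
  enrolling site ∈ {B, D, E}: C is not in the set → false
  HbA1c ≤ 11.8%: 10.2 ≤ 11.8 is true
  eGFR > 38 mL/min: 64 > 38 is true
  BMI < 32.9: 29.4 < 32.9 is true
  informed consent signed: yes → true
  pregnant: yes → true
  systolic BP ≥ 152 mmHg: 170 ≥ 152 is true
  BMI between 17.2 and 47.4: 29.4 in [17.2, 47.4] is true
  age ≥ 31 years: 19 ≥ 31 is false
  years since diagnosis ≥ 20 years: 26 ≥ 20 is true
  current smoker: yes → true
  NOT on anticoagulants: yes → false
Combine:
[1.1.1] true AND true AND true = true
[1.1] NOT true = false
[1.2.1] true AND false = false
[1.2.2.1] true AND true = true
[1.2.2] NOT true = false
[1.2] false OR false = false
[1] false OR false = false
[2.1] true AND true = true
[2.2] exactly-one(true, true, true) = false
[2.3.1.2] true OR true = true
[2.3.1] false OR true = true
[2.3] NOT true = false
[2] true AND false AND false = false
[3] true → false = false
[root] false OR false OR false = false
Overall: false → excluded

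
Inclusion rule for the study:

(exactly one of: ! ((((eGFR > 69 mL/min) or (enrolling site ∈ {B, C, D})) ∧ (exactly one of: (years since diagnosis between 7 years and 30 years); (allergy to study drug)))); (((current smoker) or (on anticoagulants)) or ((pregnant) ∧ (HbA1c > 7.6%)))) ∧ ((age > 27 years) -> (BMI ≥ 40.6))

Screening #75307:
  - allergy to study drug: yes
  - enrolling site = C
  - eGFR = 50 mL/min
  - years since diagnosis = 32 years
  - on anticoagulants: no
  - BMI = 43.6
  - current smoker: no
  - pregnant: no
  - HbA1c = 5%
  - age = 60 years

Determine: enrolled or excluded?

Atomic conditions:
  eGFR > 69 mL/min: 50 > 69 is false
  enrolling site ∈ {B, C, D}: C is in the set → true
  years since diagnosis between 7 years and 30 years: 32 in [7, 30] is false
  allergy to study drug: yes → true
  current smoker: no → false
  on anticoagulants: no → false
  pregnant: no → false
  HbA1c > 7.6%: 5 > 7.6 is false
  age > 27 years: 60 > 27 is true
  BMI ≥ 40.6: 43.6 ≥ 40.6 is true
Combine:
[1.1.1.1] false OR true = true
[1.1.1.2] exactly-one(false, true) = true
[1.1.1] true AND true = true
[1.1] NOT true = false
[1.2.1] false OR false = false
[1.2.2] false AND false = false
[1.2] false OR false = false
[1] exactly-one(false, false) = false
[2] true → true = true
[root] false AND true = false
Overall: false → excluded

Excluded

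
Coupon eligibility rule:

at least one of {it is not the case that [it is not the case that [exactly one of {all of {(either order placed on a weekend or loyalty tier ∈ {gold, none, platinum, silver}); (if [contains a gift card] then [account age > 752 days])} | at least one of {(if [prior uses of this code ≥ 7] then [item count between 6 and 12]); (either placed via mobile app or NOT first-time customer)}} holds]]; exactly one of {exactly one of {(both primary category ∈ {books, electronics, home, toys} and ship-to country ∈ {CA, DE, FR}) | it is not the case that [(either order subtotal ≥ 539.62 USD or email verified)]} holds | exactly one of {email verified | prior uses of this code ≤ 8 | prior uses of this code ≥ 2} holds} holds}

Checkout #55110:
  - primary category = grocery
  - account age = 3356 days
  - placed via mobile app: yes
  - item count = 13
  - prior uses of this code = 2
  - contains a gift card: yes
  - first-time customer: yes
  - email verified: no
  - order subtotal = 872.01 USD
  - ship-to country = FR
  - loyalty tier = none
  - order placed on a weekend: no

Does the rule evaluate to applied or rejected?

Atomic conditions:
  order placed on a weekend: no → false
  loyalty tier ∈ {gold, none, platinum, silver}: none is in the set → true
  contains a gift card: yes → true
  account age > 752 days: 3356 > 752 is true
  prior uses of this code ≥ 7: 2 ≥ 7 is false
  item count between 6 and 12: 13 in [6, 12] is false
  placed via mobile app: yes → true
  NOT first-time customer: yes → false
  primary category ∈ {books, electronics, home, toys}: grocery is not in the set → false
  ship-to country ∈ {CA, DE, FR}: FR is in the set → true
  order subtotal ≥ 539.62 USD: 872.01 ≥ 539.62 is true
  email verified: no → false
  prior uses of this code ≤ 8: 2 ≤ 8 is true
  prior uses of this code ≥ 2: 2 ≥ 2 is true
Combine:
[1.1.1.1.1] false OR true = true
[1.1.1.1.2] true → true = true
[1.1.1.1] true AND true = true
[1.1.1.2.1] false → false (antecedent false ⇒ implication holds) = true
[1.1.1.2.2] true OR false = true
[1.1.1.2] true OR true = true
[1.1.1] exactly-one(true, true) = false
[1.1] NOT false = true
[1] NOT true = false
[2.1.1] false AND true = false
[2.1.2.1] true OR false = true
[2.1.2] NOT true = false
[2.1] exactly-one(false, false) = false
[2.2] exactly-one(false, true, true) = false
[2] exactly-one(false, false) = false
[root] false OR false = false
Overall: false → rejected

Rejected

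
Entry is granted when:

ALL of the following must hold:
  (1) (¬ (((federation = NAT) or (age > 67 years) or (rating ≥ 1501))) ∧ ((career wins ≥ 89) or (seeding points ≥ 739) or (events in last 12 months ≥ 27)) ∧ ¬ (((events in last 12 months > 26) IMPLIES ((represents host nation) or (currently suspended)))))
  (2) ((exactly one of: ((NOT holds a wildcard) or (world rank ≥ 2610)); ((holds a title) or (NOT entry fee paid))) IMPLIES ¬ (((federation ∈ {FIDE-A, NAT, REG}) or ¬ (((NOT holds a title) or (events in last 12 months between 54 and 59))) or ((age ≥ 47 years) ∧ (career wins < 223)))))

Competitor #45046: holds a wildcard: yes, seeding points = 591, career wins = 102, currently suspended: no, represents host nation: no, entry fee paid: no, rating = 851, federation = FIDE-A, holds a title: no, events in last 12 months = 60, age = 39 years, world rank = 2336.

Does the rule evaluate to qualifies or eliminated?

Atomic conditions:
  federation = NAT: FIDE-A == NAT is false
  age > 67 years: 39 > 67 is false
  rating ≥ 1501: 851 ≥ 1501 is false
  career wins ≥ 89: 102 ≥ 89 is true
  seeding points ≥ 739: 591 ≥ 739 is false
  events in last 12 months ≥ 27: 60 ≥ 27 is true
  events in last 12 months > 26: 60 > 26 is true
  represents host nation: no → false
  currently suspended: no → false
  NOT holds a wildcard: yes → false
  world rank ≥ 2610: 2336 ≥ 2610 is false
  holds a title: no → false
  NOT entry fee paid: no → true
  federation ∈ {FIDE-A, NAT, REG}: FIDE-A is in the set → true
  NOT holds a title: no → true
  events in last 12 months between 54 and 59: 60 in [54, 59] is false
  age ≥ 47 years: 39 ≥ 47 is false
  career wins < 223: 102 < 223 is true
Combine:
[1.1.1] false OR false OR false = false
[1.1] NOT false = true
[1.2] true OR false OR true = true
[1.3.1.2] false OR false = false
[1.3.1] true → false = false
[1.3] NOT false = true
[1] true AND true AND true = true
[2.1.1] false OR false = false
[2.1.2] false OR true = true
[2.1] exactly-one(false, true) = true
[2.2.1.2.1] true OR false = true
[2.2.1.2] NOT true = false
[2.2.1.3] false AND true = false
[2.2.1] true OR false OR false = true
[2.2] NOT true = false
[2] true → false = false
[root] true AND false = false
Overall: false → eliminated

Eliminated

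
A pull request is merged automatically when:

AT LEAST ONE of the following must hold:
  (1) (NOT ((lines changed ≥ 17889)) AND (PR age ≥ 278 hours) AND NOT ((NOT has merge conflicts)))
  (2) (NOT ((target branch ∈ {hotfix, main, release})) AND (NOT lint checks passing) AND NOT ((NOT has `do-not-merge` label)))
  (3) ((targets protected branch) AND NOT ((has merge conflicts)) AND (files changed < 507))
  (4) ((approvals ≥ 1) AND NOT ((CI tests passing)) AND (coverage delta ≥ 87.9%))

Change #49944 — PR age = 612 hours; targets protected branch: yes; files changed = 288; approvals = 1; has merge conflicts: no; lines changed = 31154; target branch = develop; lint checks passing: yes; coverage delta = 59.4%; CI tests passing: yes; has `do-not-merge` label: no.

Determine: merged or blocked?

Merged

Atomic conditions:
  lines changed ≥ 17889: 31154 ≥ 17889 is true
  PR age ≥ 278 hours: 612 ≥ 278 is true
  NOT has merge conflicts: no → true
  target branch ∈ {hotfix, main, release}: develop is not in the set → false
  NOT lint checks passing: yes → false
  NOT has `do-not-merge` label: no → true
  targets protected branch: yes → true
  has merge conflicts: no → false
  files changed < 507: 288 < 507 is true
  approvals ≥ 1: 1 ≥ 1 is true
  CI tests passing: yes → true
  coverage delta ≥ 87.9%: 59.4 ≥ 87.9 is false
Combine:
[1.1] NOT true = false
[1.3] NOT true = false
[1] false AND true AND false = false
[2.1] NOT false = true
[2.3] NOT true = false
[2] true AND false AND false = false
[3.2] NOT false = true
[3] true AND true AND true = true
[4.2] NOT true = false
[4] true AND false AND false = false
[root] false OR false OR true OR false = true
Overall: true → merged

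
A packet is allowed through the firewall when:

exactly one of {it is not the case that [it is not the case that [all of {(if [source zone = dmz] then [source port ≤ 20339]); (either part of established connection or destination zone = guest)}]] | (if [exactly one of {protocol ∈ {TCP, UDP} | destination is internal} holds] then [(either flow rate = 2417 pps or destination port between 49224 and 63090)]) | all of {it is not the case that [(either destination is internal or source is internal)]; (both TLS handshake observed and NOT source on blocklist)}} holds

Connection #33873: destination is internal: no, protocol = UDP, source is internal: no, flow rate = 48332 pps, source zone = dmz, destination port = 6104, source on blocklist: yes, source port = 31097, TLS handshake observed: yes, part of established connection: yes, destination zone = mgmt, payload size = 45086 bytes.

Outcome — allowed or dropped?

Atomic conditions:
  source zone = dmz: dmz == dmz is true
  source port ≤ 20339: 31097 ≤ 20339 is false
  part of established connection: yes → true
  destination zone = guest: mgmt == guest is false
  protocol ∈ {TCP, UDP}: UDP is in the set → true
  destination is internal: no → false
  flow rate = 2417 pps: 48332 == 2417 is false
  destination port between 49224 and 63090: 6104 in [49224, 63090] is false
  source is internal: no → false
  TLS handshake observed: yes → true
  NOT source on blocklist: yes → false
Combine:
[1.1.1.1] true → false = false
[1.1.1.2] true OR false = true
[1.1.1] false AND true = false
[1.1] NOT false = true
[1] NOT true = false
[2.1] exactly-one(true, false) = true
[2.2] false OR false = false
[2] true → false = false
[3.1.1] false OR false = false
[3.1] NOT false = true
[3.2] true AND false = false
[3] true AND false = false
[root] exactly-one(false, false, false) = false
Overall: false → dropped

Dropped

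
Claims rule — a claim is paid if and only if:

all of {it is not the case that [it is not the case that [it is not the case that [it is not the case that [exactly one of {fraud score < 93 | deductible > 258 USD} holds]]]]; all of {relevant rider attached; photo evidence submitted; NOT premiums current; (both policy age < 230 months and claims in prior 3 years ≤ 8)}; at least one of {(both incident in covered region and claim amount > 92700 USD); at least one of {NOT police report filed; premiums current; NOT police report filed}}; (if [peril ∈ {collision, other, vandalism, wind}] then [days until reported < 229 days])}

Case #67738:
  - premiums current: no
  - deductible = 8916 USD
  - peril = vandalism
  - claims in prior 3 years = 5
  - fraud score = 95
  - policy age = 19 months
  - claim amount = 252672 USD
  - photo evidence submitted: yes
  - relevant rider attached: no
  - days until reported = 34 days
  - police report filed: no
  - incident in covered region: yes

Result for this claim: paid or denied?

Atomic conditions:
  fraud score < 93: 95 < 93 is false
  deductible > 258 USD: 8916 > 258 is true
  relevant rider attached: no → false
  photo evidence submitted: yes → true
  NOT premiums current: no → true
  policy age < 230 months: 19 < 230 is true
  claims in prior 3 years ≤ 8: 5 ≤ 8 is true
  incident in covered region: yes → true
  claim amount > 92700 USD: 252672 > 92700 is true
  NOT police report filed: no → true
  premiums current: no → false
  peril ∈ {collision, other, vandalism, wind}: vandalism is in the set → true
  days until reported < 229 days: 34 < 229 is true
Combine:
[1.1.1.1.1] exactly-one(false, true) = true
[1.1.1.1] NOT true = false
[1.1.1] NOT false = true
[1.1] NOT true = false
[1] NOT false = true
[2.4] true AND true = true
[2] false AND true AND true AND true = false
[3.1] true AND true = true
[3.2] true OR false OR true = true
[3] true OR true = true
[4] true → true = true
[root] true AND false AND true AND true = false
Overall: false → denied

Denied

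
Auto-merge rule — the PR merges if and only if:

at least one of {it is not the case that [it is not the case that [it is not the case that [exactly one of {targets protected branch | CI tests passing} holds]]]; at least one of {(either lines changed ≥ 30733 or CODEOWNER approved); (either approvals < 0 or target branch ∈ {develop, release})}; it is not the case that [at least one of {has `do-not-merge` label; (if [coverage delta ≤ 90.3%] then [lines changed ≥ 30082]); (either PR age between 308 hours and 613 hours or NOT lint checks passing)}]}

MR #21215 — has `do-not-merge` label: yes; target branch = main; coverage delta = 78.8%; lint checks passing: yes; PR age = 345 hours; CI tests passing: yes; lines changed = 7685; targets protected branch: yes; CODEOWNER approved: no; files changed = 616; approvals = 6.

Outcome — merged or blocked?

Merged

Atomic conditions:
  targets protected branch: yes → true
  CI tests passing: yes → true
  lines changed ≥ 30733: 7685 ≥ 30733 is false
  CODEOWNER approved: no → false
  approvals < 0: 6 < 0 is false
  target branch ∈ {develop, release}: main is not in the set → false
  has `do-not-merge` label: yes → true
  coverage delta ≤ 90.3%: 78.8 ≤ 90.3 is true
  lines changed ≥ 30082: 7685 ≥ 30082 is false
  PR age between 308 hours and 613 hours: 345 in [308, 613] is true
  NOT lint checks passing: yes → false
Combine:
[1.1.1.1] exactly-one(true, true) = false
[1.1.1] NOT false = true
[1.1] NOT true = false
[1] NOT false = true
[2.1] false OR false = false
[2.2] false OR false = false
[2] false OR false = false
[3.1.2] true → false = false
[3.1.3] true OR false = true
[3.1] true OR false OR true = true
[3] NOT true = false
[root] true OR false OR false = true
Overall: true → merged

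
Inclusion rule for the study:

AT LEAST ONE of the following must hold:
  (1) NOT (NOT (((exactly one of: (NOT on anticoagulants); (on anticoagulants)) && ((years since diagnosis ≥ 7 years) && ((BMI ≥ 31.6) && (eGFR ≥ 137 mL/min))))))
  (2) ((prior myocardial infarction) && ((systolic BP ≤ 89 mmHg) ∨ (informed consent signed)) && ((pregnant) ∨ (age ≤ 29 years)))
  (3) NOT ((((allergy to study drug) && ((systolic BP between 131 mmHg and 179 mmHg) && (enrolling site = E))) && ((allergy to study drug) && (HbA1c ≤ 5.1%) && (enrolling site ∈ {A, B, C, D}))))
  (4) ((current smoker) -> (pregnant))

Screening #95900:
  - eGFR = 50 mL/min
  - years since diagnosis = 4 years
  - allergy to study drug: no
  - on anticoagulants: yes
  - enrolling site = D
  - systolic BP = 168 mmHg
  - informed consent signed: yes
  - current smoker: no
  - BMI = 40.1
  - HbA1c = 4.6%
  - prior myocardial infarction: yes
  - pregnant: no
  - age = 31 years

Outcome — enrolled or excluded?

Atomic conditions:
  NOT on anticoagulants: yes → false
  on anticoagulants: yes → true
  years since diagnosis ≥ 7 years: 4 ≥ 7 is false
  BMI ≥ 31.6: 40.1 ≥ 31.6 is true
  eGFR ≥ 137 mL/min: 50 ≥ 137 is false
  prior myocardial infarction: yes → true
  systolic BP ≤ 89 mmHg: 168 ≤ 89 is false
  informed consent signed: yes → true
  pregnant: no → false
  age ≤ 29 years: 31 ≤ 29 is false
  allergy to study drug: no → false
  systolic BP between 131 mmHg and 179 mmHg: 168 in [131, 179] is true
  enrolling site = E: D == E is false
  HbA1c ≤ 5.1%: 4.6 ≤ 5.1 is true
  enrolling site ∈ {A, B, C, D}: D is in the set → true
  current smoker: no → false
Combine:
[1.1.1.1] exactly-one(false, true) = true
[1.1.1.2.2] true AND false = false
[1.1.1.2] false AND false = false
[1.1.1] true AND false = false
[1.1] NOT false = true
[1] NOT true = false
[2.2] false OR true = true
[2.3] false OR false = false
[2] true AND true AND false = false
[3.1.1.2] true AND false = false
[3.1.1] false AND false = false
[3.1.2] false AND true AND true = false
[3.1] false AND false = false
[3] NOT false = true
[4] false → false (antecedent false ⇒ implication holds) = true
[root] false OR false OR true OR true = true
Overall: true → enrolled

Enrolled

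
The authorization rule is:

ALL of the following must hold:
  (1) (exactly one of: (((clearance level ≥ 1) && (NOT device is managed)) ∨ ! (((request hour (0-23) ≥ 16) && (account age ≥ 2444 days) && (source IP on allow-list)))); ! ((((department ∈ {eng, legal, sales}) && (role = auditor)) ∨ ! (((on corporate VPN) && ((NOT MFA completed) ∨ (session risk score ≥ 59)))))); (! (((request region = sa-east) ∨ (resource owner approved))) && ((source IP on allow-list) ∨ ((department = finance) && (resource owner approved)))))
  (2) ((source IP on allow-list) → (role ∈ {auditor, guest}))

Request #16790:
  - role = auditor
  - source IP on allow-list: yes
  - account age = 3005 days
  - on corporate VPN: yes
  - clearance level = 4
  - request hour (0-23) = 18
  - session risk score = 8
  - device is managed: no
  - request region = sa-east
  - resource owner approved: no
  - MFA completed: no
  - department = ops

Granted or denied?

Denied

Atomic conditions:
  clearance level ≥ 1: 4 ≥ 1 is true
  NOT device is managed: no → true
  request hour (0-23) ≥ 16: 18 ≥ 16 is true
  account age ≥ 2444 days: 3005 ≥ 2444 is true
  source IP on allow-list: yes → true
  department ∈ {eng, legal, sales}: ops is not in the set → false
  role = auditor: auditor == auditor is true
  on corporate VPN: yes → true
  NOT MFA completed: no → true
  session risk score ≥ 59: 8 ≥ 59 is false
  request region = sa-east: sa-east == sa-east is true
  resource owner approved: no → false
  department = finance: ops == finance is false
  role ∈ {auditor, guest}: auditor is in the set → true
Combine:
[1.1.1] true AND true = true
[1.1.2.1] true AND true AND true = true
[1.1.2] NOT true = false
[1.1] true OR false = true
[1.2.1.1] false AND true = false
[1.2.1.2.1.2] true OR false = true
[1.2.1.2.1] true AND true = true
[1.2.1.2] NOT true = false
[1.2.1] false OR false = false
[1.2] NOT false = true
[1.3.1.1] true OR false = true
[1.3.1] NOT true = false
[1.3.2.2] false AND false = false
[1.3.2] true OR false = true
[1.3] false AND true = false
[1] exactly-one(true, true, false) = false
[2] true → true = true
[root] false AND true = false
Overall: false → denied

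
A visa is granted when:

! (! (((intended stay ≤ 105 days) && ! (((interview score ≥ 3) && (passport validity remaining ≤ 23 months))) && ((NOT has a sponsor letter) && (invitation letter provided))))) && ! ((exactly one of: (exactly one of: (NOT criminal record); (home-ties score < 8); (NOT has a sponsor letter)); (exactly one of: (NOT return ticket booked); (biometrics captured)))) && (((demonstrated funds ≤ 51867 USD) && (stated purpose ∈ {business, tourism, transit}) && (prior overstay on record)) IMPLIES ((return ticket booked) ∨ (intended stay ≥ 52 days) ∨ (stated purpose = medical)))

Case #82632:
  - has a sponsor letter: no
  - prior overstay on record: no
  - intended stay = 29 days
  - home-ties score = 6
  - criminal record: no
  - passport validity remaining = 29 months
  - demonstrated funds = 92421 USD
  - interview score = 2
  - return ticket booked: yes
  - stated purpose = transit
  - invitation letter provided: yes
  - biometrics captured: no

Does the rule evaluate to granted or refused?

Atomic conditions:
  intended stay ≤ 105 days: 29 ≤ 105 is true
  interview score ≥ 3: 2 ≥ 3 is false
  passport validity remaining ≤ 23 months: 29 ≤ 23 is false
  NOT has a sponsor letter: no → true
  invitation letter provided: yes → true
  NOT criminal record: no → true
  home-ties score < 8: 6 < 8 is true
  NOT return ticket booked: yes → false
  biometrics captured: no → false
  demonstrated funds ≤ 51867 USD: 92421 ≤ 51867 is false
  stated purpose ∈ {business, tourism, transit}: transit is in the set → true
  prior overstay on record: no → false
  return ticket booked: yes → true
  intended stay ≥ 52 days: 29 ≥ 52 is false
  stated purpose = medical: transit == medical is false
Combine:
[1.1.1.2.1] false AND false = false
[1.1.1.2] NOT false = true
[1.1.1.3] true AND true = true
[1.1.1] true AND true AND true = true
[1.1] NOT true = false
[1] NOT false = true
[2.1.1] exactly-one(true, true, true) = false
[2.1.2] exactly-one(false, false) = false
[2.1] exactly-one(false, false) = false
[2] NOT false = true
[3.1] false AND true AND false = false
[3.2] true OR false OR false = true
[3] false → true (antecedent false ⇒ implication holds) = true
[root] true AND true AND true = true
Overall: true → granted

Granted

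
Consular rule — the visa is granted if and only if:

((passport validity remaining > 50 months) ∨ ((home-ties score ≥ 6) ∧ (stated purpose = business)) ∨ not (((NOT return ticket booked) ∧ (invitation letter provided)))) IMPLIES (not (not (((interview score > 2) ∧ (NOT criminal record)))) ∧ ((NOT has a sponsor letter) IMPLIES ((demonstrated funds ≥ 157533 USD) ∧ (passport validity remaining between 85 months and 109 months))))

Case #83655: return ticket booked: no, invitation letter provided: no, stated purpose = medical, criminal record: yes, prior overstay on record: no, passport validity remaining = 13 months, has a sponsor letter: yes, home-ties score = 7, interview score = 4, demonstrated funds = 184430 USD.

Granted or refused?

Atomic conditions:
  passport validity remaining > 50 months: 13 > 50 is false
  home-ties score ≥ 6: 7 ≥ 6 is true
  stated purpose = business: medical == business is false
  NOT return ticket booked: no → true
  invitation letter provided: no → false
  interview score > 2: 4 > 2 is true
  NOT criminal record: yes → false
  NOT has a sponsor letter: yes → false
  demonstrated funds ≥ 157533 USD: 184430 ≥ 157533 is true
  passport validity remaining between 85 months and 109 months: 13 in [85, 109] is false
Combine:
[1.2] true AND false = false
[1.3.1] true AND false = false
[1.3] NOT false = true
[1] false OR false OR true = true
[2.1.1.1] true AND false = false
[2.1.1] NOT false = true
[2.1] NOT true = false
[2.2.2] true AND false = false
[2.2] false → false (antecedent false ⇒ implication holds) = true
[2] false AND true = false
[root] true → false = false
Overall: false → refused

Refused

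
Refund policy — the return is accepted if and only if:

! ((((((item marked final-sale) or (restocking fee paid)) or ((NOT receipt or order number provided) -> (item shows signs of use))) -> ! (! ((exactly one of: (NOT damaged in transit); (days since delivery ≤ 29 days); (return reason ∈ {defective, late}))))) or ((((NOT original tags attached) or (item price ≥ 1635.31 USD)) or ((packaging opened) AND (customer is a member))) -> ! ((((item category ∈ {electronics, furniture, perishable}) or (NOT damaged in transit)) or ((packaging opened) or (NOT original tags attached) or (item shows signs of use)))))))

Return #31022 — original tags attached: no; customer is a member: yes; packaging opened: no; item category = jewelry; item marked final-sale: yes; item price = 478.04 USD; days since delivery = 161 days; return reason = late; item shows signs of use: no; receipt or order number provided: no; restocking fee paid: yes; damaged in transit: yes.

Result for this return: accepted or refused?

Atomic conditions:
  item marked final-sale: yes → true
  restocking fee paid: yes → true
  NOT receipt or order number provided: no → true
  item shows signs of use: no → false
  NOT damaged in transit: yes → false
  days since delivery ≤ 29 days: 161 ≤ 29 is false
  return reason ∈ {defective, late}: late is in the set → true
  NOT original tags attached: no → true
  item price ≥ 1635.31 USD: 478.04 ≥ 1635.31 is false
  packaging opened: no → false
  customer is a member: yes → true
  item category ∈ {electronics, furniture, perishable}: jewelry is not in the set → false
Combine:
[1.1.1.1] true OR true = true
[1.1.1.2] true → false = false
[1.1.1] true OR false = true
[1.1.2.1.1] exactly-one(false, false, true) = true
[1.1.2.1] NOT true = false
[1.1.2] NOT false = true
[1.1] true → true = true
[1.2.1.1] true OR false = true
[1.2.1.2] false AND true = false
[1.2.1] true OR false = true
[1.2.2.1.1] false OR false = false
[1.2.2.1.2] false OR true OR false = true
[1.2.2.1] false OR true = true
[1.2.2] NOT true = false
[1.2] true → false = false
[1] true OR false = true
[root] NOT true = false
Overall: false → refused

Refused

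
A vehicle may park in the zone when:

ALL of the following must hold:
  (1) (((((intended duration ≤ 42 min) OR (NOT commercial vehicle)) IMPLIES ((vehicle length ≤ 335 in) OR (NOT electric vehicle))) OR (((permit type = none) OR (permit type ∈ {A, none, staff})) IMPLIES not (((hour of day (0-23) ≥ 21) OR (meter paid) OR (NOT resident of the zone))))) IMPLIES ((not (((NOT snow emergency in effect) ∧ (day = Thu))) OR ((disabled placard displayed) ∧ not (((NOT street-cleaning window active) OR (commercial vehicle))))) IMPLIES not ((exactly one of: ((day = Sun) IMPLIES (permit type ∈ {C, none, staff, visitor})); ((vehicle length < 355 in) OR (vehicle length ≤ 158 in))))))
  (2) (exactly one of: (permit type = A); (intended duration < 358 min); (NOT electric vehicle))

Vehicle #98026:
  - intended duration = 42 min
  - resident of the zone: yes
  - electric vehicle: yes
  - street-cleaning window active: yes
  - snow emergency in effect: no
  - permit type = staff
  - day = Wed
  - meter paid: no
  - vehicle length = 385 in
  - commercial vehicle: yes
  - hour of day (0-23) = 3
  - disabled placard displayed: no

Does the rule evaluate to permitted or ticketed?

Atomic conditions:
  intended duration ≤ 42 min: 42 ≤ 42 is true
  NOT commercial vehicle: yes → false
  vehicle length ≤ 335 in: 385 ≤ 335 is false
  NOT electric vehicle: yes → false
  permit type = none: staff == none is false
  permit type ∈ {A, none, staff}: staff is in the set → true
  hour of day (0-23) ≥ 21: 3 ≥ 21 is false
  meter paid: no → false
  NOT resident of the zone: yes → false
  NOT snow emergency in effect: no → true
  day = Thu: Wed == Thu is false
  disabled placard displayed: no → false
  NOT street-cleaning window active: yes → false
  commercial vehicle: yes → true
  day = Sun: Wed == Sun is false
  permit type ∈ {C, none, staff, visitor}: staff is in the set → true
  vehicle length < 355 in: 385 < 355 is false
  vehicle length ≤ 158 in: 385 ≤ 158 is false
  permit type = A: staff == A is false
  intended duration < 358 min: 42 < 358 is true
Combine:
[1.1.1.1] true OR false = true
[1.1.1.2] false OR false = false
[1.1.1] true → false = false
[1.1.2.1] false OR true = true
[1.1.2.2.1] false OR false OR false = false
[1.1.2.2] NOT false = true
[1.1.2] true → true = true
[1.1] false OR true = true
[1.2.1.1.1] true AND false = false
[1.2.1.1] NOT false = true
[1.2.1.2.2.1] false OR true = true
[1.2.1.2.2] NOT true = false
[1.2.1.2] false AND false = false
[1.2.1] true OR false = true
[1.2.2.1.1] false → true (antecedent false ⇒ implication holds) = true
[1.2.2.1.2] false OR false = false
[1.2.2.1] exactly-one(true, false) = true
[1.2.2] NOT true = false
[1.2] true → false = false
[1] true → false = false
[2] exactly-one(false, true, false) = true
[root] false AND true = false
Overall: false → ticketed

Ticketed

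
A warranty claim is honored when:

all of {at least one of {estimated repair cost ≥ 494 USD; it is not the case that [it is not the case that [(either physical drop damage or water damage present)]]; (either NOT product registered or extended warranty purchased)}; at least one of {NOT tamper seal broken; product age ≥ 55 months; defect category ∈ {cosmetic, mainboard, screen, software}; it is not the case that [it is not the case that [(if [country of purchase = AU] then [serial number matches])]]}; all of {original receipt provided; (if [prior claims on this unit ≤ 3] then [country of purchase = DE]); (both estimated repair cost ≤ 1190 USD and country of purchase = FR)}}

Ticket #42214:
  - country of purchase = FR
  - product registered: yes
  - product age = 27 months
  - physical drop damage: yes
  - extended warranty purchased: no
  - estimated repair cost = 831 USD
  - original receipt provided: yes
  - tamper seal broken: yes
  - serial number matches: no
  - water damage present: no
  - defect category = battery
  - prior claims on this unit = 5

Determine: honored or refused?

Atomic conditions:
  estimated repair cost ≥ 494 USD: 831 ≥ 494 is true
  physical drop damage: yes → true
  water damage present: no → false
  NOT product registered: yes → false
  extended warranty purchased: no → false
  NOT tamper seal broken: yes → false
  product age ≥ 55 months: 27 ≥ 55 is false
  defect category ∈ {cosmetic, mainboard, screen, software}: battery is not in the set → false
  country of purchase = AU: FR == AU is false
  serial number matches: no → false
  original receipt provided: yes → true
  prior claims on this unit ≤ 3: 5 ≤ 3 is false
  country of purchase = DE: FR == DE is false
  estimated repair cost ≤ 1190 USD: 831 ≤ 1190 is true
  country of purchase = FR: FR == FR is true
Combine:
[1.2.1.1] true OR false = true
[1.2.1] NOT true = false
[1.2] NOT false = true
[1.3] false OR false = false
[1] true OR true OR false = true
[2.4.1.1] false → false (antecedent false ⇒ implication holds) = true
[2.4.1] NOT true = false
[2.4] NOT false = true
[2] false OR false OR false OR true = true
[3.2] false → false (antecedent false ⇒ implication holds) = true
[3.3] true AND true = true
[3] true AND true AND true = true
[root] true AND true AND true = true
Overall: true → honored

Honored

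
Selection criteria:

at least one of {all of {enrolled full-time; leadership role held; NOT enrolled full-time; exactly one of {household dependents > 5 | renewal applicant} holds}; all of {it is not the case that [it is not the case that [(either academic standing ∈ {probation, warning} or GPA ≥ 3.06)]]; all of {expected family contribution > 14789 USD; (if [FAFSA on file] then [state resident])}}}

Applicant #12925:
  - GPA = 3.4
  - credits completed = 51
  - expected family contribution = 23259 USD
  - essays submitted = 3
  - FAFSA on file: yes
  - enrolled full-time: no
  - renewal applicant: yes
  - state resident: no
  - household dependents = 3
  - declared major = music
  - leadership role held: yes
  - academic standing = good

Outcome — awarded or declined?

Declined

Atomic conditions:
  enrolled full-time: no → false
  leadership role held: yes → true
  NOT enrolled full-time: no → true
  household dependents > 5: 3 > 5 is false
  renewal applicant: yes → true
  academic standing ∈ {probation, warning}: good is not in the set → false
  GPA ≥ 3.06: 3.4 ≥ 3.06 is true
  expected family contribution > 14789 USD: 23259 > 14789 is true
  FAFSA on file: yes → true
  state resident: no → false
Combine:
[1.4] exactly-one(false, true) = true
[1] false AND true AND true AND true = false
[2.1.1.1] false OR true = true
[2.1.1] NOT true = false
[2.1] NOT false = true
[2.2.2] true → false = false
[2.2] true AND false = false
[2] true AND false = false
[root] false OR false = false
Overall: false → declined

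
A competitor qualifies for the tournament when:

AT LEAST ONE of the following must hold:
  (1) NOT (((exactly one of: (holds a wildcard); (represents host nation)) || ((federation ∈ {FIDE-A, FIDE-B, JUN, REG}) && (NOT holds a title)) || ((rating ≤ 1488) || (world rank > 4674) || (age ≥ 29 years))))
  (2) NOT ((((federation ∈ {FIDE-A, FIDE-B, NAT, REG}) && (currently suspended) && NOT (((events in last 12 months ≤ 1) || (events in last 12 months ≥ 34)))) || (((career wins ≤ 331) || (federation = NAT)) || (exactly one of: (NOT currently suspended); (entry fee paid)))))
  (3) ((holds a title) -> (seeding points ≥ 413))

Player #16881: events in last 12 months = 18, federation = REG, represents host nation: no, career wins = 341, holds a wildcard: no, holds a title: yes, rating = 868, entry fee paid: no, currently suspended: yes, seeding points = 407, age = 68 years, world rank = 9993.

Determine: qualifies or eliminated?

Eliminated

Atomic conditions:
  holds a wildcard: no → false
  represents host nation: no → false
  federation ∈ {FIDE-A, FIDE-B, JUN, REG}: REG is in the set → true
  NOT holds a title: yes → false
  rating ≤ 1488: 868 ≤ 1488 is true
  world rank > 4674: 9993 > 4674 is true
  age ≥ 29 years: 68 ≥ 29 is true
  federation ∈ {FIDE-A, FIDE-B, NAT, REG}: REG is in the set → true
  currently suspended: yes → true
  events in last 12 months ≤ 1: 18 ≤ 1 is false
  events in last 12 months ≥ 34: 18 ≥ 34 is false
  career wins ≤ 331: 341 ≤ 331 is false
  federation = NAT: REG == NAT is false
  NOT currently suspended: yes → false
  entry fee paid: no → false
  holds a title: yes → true
  seeding points ≥ 413: 407 ≥ 413 is false
Combine:
[1.1.1] exactly-one(false, false) = false
[1.1.2] true AND false = false
[1.1.3] true OR true OR true = true
[1.1] false OR false OR true = true
[1] NOT true = false
[2.1.1.3.1] false OR false = false
[2.1.1.3] NOT false = true
[2.1.1] true AND true AND true = true
[2.1.2.1] false OR false = false
[2.1.2.2] exactly-one(false, false) = false
[2.1.2] false OR false = false
[2.1] true OR false = true
[2] NOT true = false
[3] true → false = false
[root] false OR false OR false = false
Overall: false → eliminated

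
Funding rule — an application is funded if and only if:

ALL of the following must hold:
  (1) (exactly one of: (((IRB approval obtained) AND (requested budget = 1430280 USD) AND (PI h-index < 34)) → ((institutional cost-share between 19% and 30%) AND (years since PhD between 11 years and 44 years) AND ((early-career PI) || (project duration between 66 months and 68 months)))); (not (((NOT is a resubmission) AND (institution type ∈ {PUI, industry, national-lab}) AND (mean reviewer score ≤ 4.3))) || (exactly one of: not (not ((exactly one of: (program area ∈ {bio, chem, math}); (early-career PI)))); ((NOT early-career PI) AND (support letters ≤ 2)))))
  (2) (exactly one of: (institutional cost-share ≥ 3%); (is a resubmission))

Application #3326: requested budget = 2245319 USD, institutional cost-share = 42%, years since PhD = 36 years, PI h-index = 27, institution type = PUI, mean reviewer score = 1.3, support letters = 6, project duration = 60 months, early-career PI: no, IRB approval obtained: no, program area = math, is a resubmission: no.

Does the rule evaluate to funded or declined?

Declined

Atomic conditions:
  IRB approval obtained: no → false
  requested budget = 1430280 USD: 2245319 == 1430280 is false
  PI h-index < 34: 27 < 34 is true
  institutional cost-share between 19% and 30%: 42 in [19, 30] is false
  years since PhD between 11 years and 44 years: 36 in [11, 44] is true
  early-career PI: no → false
  project duration between 66 months and 68 months: 60 in [66, 68] is false
  NOT is a resubmission: no → true
  institution type ∈ {PUI, industry, national-lab}: PUI is in the set → true
  mean reviewer score ≤ 4.3: 1.3 ≤ 4.3 is true
  program area ∈ {bio, chem, math}: math is in the set → true
  NOT early-career PI: no → true
  support letters ≤ 2: 6 ≤ 2 is false
  institutional cost-share ≥ 3%: 42 ≥ 3 is true
  is a resubmission: no → false
Combine:
[1.1.1] false AND false AND true = false
[1.1.2.3] false OR false = false
[1.1.2] false AND true AND false = false
[1.1] false → false (antecedent false ⇒ implication holds) = true
[1.2.1.1] true AND true AND true = true
[1.2.1] NOT true = false
[1.2.2.1.1.1] exactly-one(true, false) = true
[1.2.2.1.1] NOT true = false
[1.2.2.1] NOT false = true
[1.2.2.2] true AND false = false
[1.2.2] exactly-one(true, false) = true
[1.2] false OR true = true
[1] exactly-one(true, true) = false
[2] exactly-one(true, false) = true
[root] false AND true = false
Overall: false → declined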